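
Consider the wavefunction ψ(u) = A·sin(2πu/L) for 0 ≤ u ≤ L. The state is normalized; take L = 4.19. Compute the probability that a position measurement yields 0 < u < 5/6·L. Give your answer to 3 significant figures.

P ≈ 0.902

The probability is P = ∫ |ψ|² du over [0, 5/6·L].
Since A² = 1/(L/2), this is the region integral divided by the full normalization integral.
Substituting t = u/L, A² and the length scale cancel in the ratio: P = ∫_{0}^{5/6} sin(2·π·t)^2 dt / ∫_{0}^{1} sin(2·π·t)^2 dt.
With ∫ sin(2·π·t)^2 dt = t/2 - sin(4·π·t)/(8·π) + C, the region integral is √(3)/(16·π) + 5/12 and the full one is 1/2.
Evaluating gives P = √(3)/(8·π) + 5/6.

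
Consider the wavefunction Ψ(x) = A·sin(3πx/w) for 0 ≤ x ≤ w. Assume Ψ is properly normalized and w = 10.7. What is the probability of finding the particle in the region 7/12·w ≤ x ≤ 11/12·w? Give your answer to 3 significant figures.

P ≈ 0.333

P = ∫_{7/12·w}^{11/12·w} |Ψ(x)|² dx.
Since A² = 1/(w/2), this is the region integral divided by the full normalization integral.
Substituting u = x/w, A² and the length scale cancel in the ratio: P = ∫_{7/12}^{11/12} sin(3·π·u)^2 du / ∫_{0}^{1} sin(3·π·u)^2 du.
With ∫ sin(3·π·u)^2 du = u/2 - sin(6·π·u)/(12·π) + C, the region integral is 1/6 and the full one is 1/2.
Evaluating gives P = 1/3.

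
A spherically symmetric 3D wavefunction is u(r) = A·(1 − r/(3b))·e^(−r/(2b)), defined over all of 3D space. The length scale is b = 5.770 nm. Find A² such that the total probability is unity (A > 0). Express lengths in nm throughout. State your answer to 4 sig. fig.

The normalization condition is ∫|u|² 4πr² dr = 1 from 0 to ∞.
∫|u|² 4πr² dr = A²·(8·π·b^3/3).
Hence A² = 1/[8·π·b^3/3].
With b = 5.770: A² = 0.00062138 and A = 0.024927.

A^2 ≈ 0.0006214 nm^(-3)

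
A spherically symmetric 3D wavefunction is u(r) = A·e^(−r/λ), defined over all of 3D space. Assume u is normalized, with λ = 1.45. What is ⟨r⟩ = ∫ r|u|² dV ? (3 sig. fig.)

⟨r⟩ ≈ 2.18

⟨r⟩ = ∫ r |u|² 4πr² dr over the full domain.
With ∫₀^∞ r^3 e^(−αr) dr = 3!/α^4, evaluating both integrals, ⟨r⟩ = 3·λ/2.
With λ = 1.45, ⟨r⟩ = 2.175.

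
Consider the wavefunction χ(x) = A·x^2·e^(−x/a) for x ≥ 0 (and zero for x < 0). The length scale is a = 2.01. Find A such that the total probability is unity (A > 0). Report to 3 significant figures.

Require ∫ |χ|² dx = 1 over the whole domain.
With ∫₀^∞ x^4 e^(−αx) dx = 4!/α^5, carrying out the integral gives A² · 3·a^5/4.
So A² = (3·a^5/4)^(−1).
With a = 2.01: A² = 0.04064 and A = 0.2016.

A ≈ 0.202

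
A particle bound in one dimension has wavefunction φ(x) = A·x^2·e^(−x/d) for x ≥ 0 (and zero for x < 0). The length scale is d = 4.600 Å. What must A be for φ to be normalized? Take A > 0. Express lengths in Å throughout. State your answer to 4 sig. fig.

A ≈ 0.02544 Å^(-5/2)

The normalization condition is ∫|φ|² dx = 1 from 0 to ∞.
∫|φ|² dx = A²·(3·d^5/4).
With d = 4.600: A² = 0.00064737 and A = 0.025443.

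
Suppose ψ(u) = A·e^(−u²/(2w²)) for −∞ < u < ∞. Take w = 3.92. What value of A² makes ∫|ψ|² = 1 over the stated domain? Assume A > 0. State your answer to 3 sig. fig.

Normalization requires ∫|ψ|² du = 1, integrated from −∞ to ∞.
∫|ψ|² du = A²·(√(π)·w).
So A² = (√(π)·w)^(−1).
Plugging in w = 3.92 yields A = 0.3794.

A^2 ≈ 0.144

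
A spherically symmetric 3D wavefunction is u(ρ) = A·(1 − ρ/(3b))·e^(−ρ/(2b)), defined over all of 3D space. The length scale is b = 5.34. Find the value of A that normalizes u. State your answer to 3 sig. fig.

The normalization condition is ∫|u|² 4πρ² dρ = 1 from 0 to ∞.
The angular integral contributes 4π, leaving ∫₀^∞ ρ²|u|² dρ.
Carrying out the integral gives A² · 8·π·b^3/3.
Setting this equal to 1 gives A² = 1/(8·π·b^3/3).
With b = 5.34: A² = 0.0007839 and A = 0.02800.

A ≈ 0.0280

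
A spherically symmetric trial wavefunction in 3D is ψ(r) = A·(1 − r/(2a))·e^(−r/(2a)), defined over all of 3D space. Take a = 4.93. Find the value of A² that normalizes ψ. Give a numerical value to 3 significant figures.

The normalization condition is ∫|ψ|² 4πr² dr = 1 from 0 to ∞.
Recall ∫₀^∞ r^m e^(−r/β) dr = m!·β^(m+1), the integral (without the A² prefactor) comes out to 8·π·a^3.
Setting this equal to 1 gives A² = 1/(8·π·a^3).
Plugging in a = 4.93 yields A = 0.01822.

A^2 ≈ 0.000332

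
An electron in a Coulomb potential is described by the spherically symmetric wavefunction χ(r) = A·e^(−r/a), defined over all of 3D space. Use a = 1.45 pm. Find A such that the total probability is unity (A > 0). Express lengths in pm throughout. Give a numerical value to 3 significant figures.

A ≈ 0.323 pm^(-3/2)

We need A² ∫|f|² 4πr² dr = 1, taking the integral from 0 to ∞.
The angular integral contributes 4π, leaving ∫₀^∞ r²|χ|² dr.
Recall ∫₀^∞ r^m e^(−r/β) dr = m!·β^(m+1), ∫|χ|² 4πr² dr = A²·(π·a^3).
So A² = (π·a^3)^(−1).
With a = 1.45: A² = 0.1044 and A = 0.3231.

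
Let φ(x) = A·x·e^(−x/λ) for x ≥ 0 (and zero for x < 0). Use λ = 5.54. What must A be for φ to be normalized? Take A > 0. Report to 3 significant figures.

Normalization requires ∫|φ|² dx = 1, integrated from 0 to ∞.
With φ = A·x·e^(−x/λ), the integral evaluates to A²·[λ^3/4].
With λ = 5.54: A² = 0.02353 and A = 0.1534.

A ≈ 0.153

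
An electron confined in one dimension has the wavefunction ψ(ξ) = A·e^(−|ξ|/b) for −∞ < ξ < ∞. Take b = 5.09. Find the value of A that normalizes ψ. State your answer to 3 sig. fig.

A ≈ 0.443

Require ∫ |ψ|² dξ = 1 over the whole domain.
Recall ∫₀^∞ ξ^m e^(−ξ/β) dξ = m!·β^(m+1), carrying out the integral gives A² · b.
Substituting b = 5.09 gives A² = 0.1965, so A = 0.4432.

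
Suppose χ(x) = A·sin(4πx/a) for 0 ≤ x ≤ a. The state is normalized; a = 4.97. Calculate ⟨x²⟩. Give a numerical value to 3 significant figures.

⟨x^2⟩ ≈ 8.16

By definition ⟨x²⟩ = ∫ x^2 |χ(x)|² dx.
Using sin²θ = (1 − cos 2θ)/2, since the A² factors cancel between numerator and denominator, ⟨x²⟩ = -a^2/(32·π^2) + a^2/3.
With a = 4.97, ⟨x^2⟩ = 8.155.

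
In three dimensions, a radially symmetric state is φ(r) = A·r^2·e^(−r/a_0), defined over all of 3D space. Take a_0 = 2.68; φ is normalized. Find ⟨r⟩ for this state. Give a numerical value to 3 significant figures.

The expectation value is the |φ|²-weighted average of r: ∫ r|φ|² 4πr² dr.
With ∫₀^∞ r^7 e^(−αr) dr = 7!/α^8, evaluating both integrals, ⟨r⟩ = 7·a_0/2.
With a_0 = 2.68, ⟨r⟩ = 9.380.

⟨r⟩ ≈ 9.38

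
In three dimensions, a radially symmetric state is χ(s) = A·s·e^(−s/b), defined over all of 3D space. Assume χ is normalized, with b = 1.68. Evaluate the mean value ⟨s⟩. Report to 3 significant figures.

⟨s⟩ ≈ 4.20

By definition ⟨s⟩ = ∫ s |χ(s)|² 4πs² ds.
With ∫₀^∞ s^5 e^(−αs) ds = 5!/α^6, evaluating both integrals, ⟨s⟩ = 5·b/2.
Putting b = 1.68 gives 4.200.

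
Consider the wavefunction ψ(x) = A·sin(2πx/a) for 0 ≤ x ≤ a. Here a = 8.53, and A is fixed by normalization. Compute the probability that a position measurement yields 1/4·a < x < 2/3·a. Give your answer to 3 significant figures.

P ≈ 0.348

P = ∫_{1/4·a}^{2/3·a} |ψ(x)|² dx.
With A² fixed by ∫|ψ|² = 1, i.e. A² = (a/2)^(−1), substitute and integrate.
Substituting u = x/a, A² and the length scale cancel in the ratio: P = ∫_{1/4}^{2/3} sin(2·π·u)^2 du / ∫_{0}^{1} sin(2·π·u)^2 du.
With ∫ sin(2·π·u)^2 du = u/2 - sin(4·π·u)/(8·π) + C, the region integral is -√(3)/(16·π) + 5/24 and the full one is 1/2.
This works out to P = -√(3)/(8·π) + 5/12.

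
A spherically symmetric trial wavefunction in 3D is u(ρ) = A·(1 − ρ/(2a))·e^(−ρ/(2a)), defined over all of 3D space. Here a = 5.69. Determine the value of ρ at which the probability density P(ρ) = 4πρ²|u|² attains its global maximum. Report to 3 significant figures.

Differentiate P(ρ) = 4πρ²|u|² with respect to ρ and set to zero.
This gives ρ = a·(√(5) + 3).
With a = 5.69, the most probable radial distance is 29.79.

ρ ≈ 29.8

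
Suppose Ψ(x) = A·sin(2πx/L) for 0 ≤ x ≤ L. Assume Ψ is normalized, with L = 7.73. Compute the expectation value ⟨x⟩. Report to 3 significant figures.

By definition ⟨x⟩ = ∫ x |Ψ(x)|² dx.
The ratio of the moment integral to the normalization integral gives ⟨x⟩ = L/2.
Putting L = 7.73 gives 3.865.

⟨x⟩ ≈ 3.87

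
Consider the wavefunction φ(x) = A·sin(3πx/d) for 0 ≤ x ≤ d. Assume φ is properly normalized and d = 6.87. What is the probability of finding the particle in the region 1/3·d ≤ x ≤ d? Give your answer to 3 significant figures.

P ≈ 0.667

|φ|² is the probability density, so P = ∫_{1/3·d}^{d} |φ|² dx.
Since A² = 1/(d/2), this is the region integral divided by the full normalization integral.
Substituting u = x/d, A² and the length scale cancel in the ratio: P = ∫_{1/3}^{1} sin(3·π·u)^2 du / ∫_{0}^{1} sin(3·π·u)^2 du.
Using ∫ sin(3·π·u)^2 du = u/2 - sin(6·π·u)/(12·π), the numerator is 1/3 and the denominator is 1/2.
The result is P = 2/3.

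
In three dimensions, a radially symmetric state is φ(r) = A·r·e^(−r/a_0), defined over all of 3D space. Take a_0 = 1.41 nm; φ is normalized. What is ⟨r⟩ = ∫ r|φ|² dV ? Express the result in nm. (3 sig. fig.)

⟨r⟩ ≈ 3.53 nm

⟨r⟩ = ∫ r |φ|² 4πr² dr over the full domain.
Since the A² factors cancel between numerator and denominator, ⟨r⟩ = 5·a_0/2.
Putting a_0 = 1.41 gives 3.525.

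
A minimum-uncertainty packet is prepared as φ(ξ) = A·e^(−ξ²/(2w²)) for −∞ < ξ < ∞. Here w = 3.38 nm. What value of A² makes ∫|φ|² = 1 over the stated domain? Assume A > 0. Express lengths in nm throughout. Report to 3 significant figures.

Normalization requires ∫|φ|² dξ = 1, integrated from −∞ to ∞.
With ∫_{−∞}^{∞} ξ^(2m) e^(−αξ²) dξ = (2m−1)!!·√π / (2^m α^(m+1/2)), with φ = A·e^(−ξ²/(2w²)), the integral evaluates to A²·[√(π)·w].
Hence A² = 1/[√(π)·w].
Plugging in w = 3.38 yields A = 0.4086.

A^2 ≈ 0.167 nm^(-1)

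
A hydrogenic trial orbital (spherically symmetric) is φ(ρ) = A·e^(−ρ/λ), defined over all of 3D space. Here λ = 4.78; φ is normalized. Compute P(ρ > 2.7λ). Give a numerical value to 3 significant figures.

With dV = 4πρ²dρ, the probability is ∫|φ|² dV over ρ > 2.7λ.
A² is fixed by ∫₀^∞ 4πρ²|φ|² dρ = 1, i.e. A² = (π·λ^3)^(−1).
Substituting u = ρ/λ, A², 4π and the length scale all cancel in the ratio: P = ∫_{2.7}^{∞} u^2·e^(-2·u) du / ∫_{0}^{∞} u^2·e^(-2·u) du.
Using ∫ u^2·e^(-2·u) du = -(2·u^2 + 2·u + 1)·e^(-2·u)/4, the numerator is 1049·e^(-27/5)/200 and the denominator is 1/4.
Taking the ratio yields P = 0.09476.

P ≈ 0.0948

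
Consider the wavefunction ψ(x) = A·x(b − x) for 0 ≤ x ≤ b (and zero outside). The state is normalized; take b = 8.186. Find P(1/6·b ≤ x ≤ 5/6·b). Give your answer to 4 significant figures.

P ≈ 0.9290

P = ∫_{1/6·b}^{5/6·b} |ψ(x)|² dx.
With A² fixed by ∫|ψ|² = 1, i.e. A² = (b^5/30)^(−1), substitute and integrate.
Substituting u = x/b, A² and the length scale cancel in the ratio: P = ∫_{1/6}^{5/6} u^2·(1 - u)^2 du / ∫_{0}^{1} u^2·(1 - u)^2 du.
An antiderivative of u^2·(1 - u)^2 is u^3·(6·u^2 - 15·u + 10)/30; evaluating from 1/6 to 5/6 gives 301/9720, while the full integral is 1/30.
This works out to P = 301/324.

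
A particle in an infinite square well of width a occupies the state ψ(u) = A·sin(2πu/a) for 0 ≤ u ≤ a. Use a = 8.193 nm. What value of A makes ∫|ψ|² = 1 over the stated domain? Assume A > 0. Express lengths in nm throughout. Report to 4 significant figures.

Require ∫ |ψ|² du = 1 over the whole domain.
∫|ψ|² du = A²·(a/2).
Setting this equal to 1 gives A² = 1/(a/2).
Substituting a = 8.193 gives A² = 0.24411, so A = 0.49408.

A ≈ 0.4941 nm^(-1/2)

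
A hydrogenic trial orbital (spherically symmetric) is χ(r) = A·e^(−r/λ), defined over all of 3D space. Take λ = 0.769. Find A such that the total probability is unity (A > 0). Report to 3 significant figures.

Require ∫ |χ|² 4πr² dr = 1 over the whole domain.
(Spherical symmetry: dV = 4πr² dr.)
Recall ∫₀^∞ r^m e^(−r/β) dr = m!·β^(m+1), with χ = A·e^(−r/λ), the integral evaluates to A²·[π·λ^3].
Plugging in λ = 0.769 yields A = 0.8366.

A ≈ 0.837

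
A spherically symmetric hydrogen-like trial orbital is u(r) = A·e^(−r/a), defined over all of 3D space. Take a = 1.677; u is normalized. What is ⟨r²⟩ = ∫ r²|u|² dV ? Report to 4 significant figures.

⟨r^2⟩ ≈ 8.437

The expectation value is the |u|²-weighted average of r^2: ∫ r^2|u|² 4πr² dr.
Evaluating both integrals, ⟨r²⟩ = 3·a^2.
Putting a = 1.677 gives 8.4370.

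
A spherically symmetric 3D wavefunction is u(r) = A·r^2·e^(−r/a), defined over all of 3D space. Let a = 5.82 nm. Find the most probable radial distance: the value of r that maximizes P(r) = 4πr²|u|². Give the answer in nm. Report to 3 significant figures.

Differentiate P(r) = 4πr²|u|² with respect to r and set to zero.
Solving yields r = 3·a.
With a = 5.82, the most probable radial distance is 17.46 nm.

r ≈ 17.5 nm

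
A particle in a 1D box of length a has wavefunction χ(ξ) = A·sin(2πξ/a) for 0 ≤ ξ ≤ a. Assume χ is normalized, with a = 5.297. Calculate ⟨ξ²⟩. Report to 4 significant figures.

The expectation value is the |χ|²-weighted average of ξ^2: ∫ ξ^2|χ|² dξ.
Evaluating both integrals, ⟨ξ²⟩ = -a^2/(8·π^2) + a^2/3.
Putting a = 5.297 gives 8.9974.

⟨ξ^2⟩ ≈ 8.997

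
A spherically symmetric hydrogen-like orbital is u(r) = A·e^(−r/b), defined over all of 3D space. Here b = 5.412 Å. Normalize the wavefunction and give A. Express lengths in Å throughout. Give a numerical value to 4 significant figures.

Require ∫ |u|² 4πr² dr = 1 over the whole domain.
The angular integral contributes 4π, leaving ∫₀^∞ r²|u|² dr.
With ∫₀^∞ r^2 e^(−αr) dr = 2!/α^3, ∫|u|² 4πr² dr = A²·(π·b^3).
Substituting b = 5.412 gives A² = 0.0020081, so A = 0.044811.

A ≈ 0.04481 Å^(-3/2)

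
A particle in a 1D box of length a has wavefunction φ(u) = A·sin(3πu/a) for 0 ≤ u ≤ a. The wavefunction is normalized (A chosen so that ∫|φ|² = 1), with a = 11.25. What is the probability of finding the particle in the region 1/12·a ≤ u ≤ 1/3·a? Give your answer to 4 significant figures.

P ≈ 0.3031

|φ|² is the probability density, so P = ∫_{1/12·a}^{1/3·a} |φ|² du.
The normalization integral ∫|φ|²du over the whole domain equals a/2·A², and A² cancels in the ratio.
Substituting t = u/a, A² and the length scale cancel in the ratio: P = ∫_{1/12}^{1/3} sin(3·π·t)^2 dt / ∫_{0}^{1} sin(3·π·t)^2 dt.
An antiderivative of sin(3·π·t)^2 is t/2 - sin(6·π·t)/(12·π); evaluating from 1/12 to 1/3 gives 1/(12·π) + 1/8, while the full integral is 1/2.
Evaluating gives P = (2 + 3·π)/(12·π).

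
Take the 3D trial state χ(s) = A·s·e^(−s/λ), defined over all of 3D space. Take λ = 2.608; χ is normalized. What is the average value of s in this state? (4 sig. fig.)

The expectation value is the |χ|²-weighted average of s: ∫ s|χ|² 4πs² ds.
With ∫₀^∞ s^5 e^(−αs) ds = 5!/α^6, the ratio of the moment integral to the normalization integral gives ⟨s⟩ = 5·λ/2.
Putting λ = 2.608 gives 6.5200.

⟨s⟩ ≈ 6.520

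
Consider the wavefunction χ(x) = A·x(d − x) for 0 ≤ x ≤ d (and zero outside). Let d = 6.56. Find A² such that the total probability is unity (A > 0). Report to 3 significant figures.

A^2 ≈ 0.00247

Normalization requires ∫|χ|² dx = 1, integrated from 0 to d.
Expanding the polynomial and integrating term by term, the integral (without the A² prefactor) comes out to d^5/30.
Setting this equal to 1 gives A² = 1/(d^5/30).
Substituting d = 6.56 gives A² = 0.002469, so A = 0.04969.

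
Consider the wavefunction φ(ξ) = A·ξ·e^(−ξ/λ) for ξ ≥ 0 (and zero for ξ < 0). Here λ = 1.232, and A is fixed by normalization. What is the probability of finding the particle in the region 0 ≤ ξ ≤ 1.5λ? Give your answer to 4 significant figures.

P ≈ 0.5768

The probability is P = ∫ |φ|² dξ over [0, 1.5λ].
With A² fixed by ∫|φ|² = 1, i.e. A² = (λ^3/4)^(−1), substitute and integrate.
Substituting u = ξ/λ, A² and the length scale cancel in the ratio: P = ∫_{0}^{1.5} u^2·e^(-2·u) du / ∫_{0}^{∞} u^2·e^(-2·u) du.
An antiderivative of u^2·e^(-2·u) is -(2·u^2 + 2·u + 1)·e^(-2·u)/4; evaluating from 0 to 1.5 gives 1/4 - 17·e^(-3)/8, while the full integral is 1/4.
The result is P = 0.57681.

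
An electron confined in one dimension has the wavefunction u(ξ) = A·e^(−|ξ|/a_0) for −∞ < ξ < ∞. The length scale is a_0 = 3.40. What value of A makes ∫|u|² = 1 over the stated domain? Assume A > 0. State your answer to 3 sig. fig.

A ≈ 0.542

Normalization requires ∫|u|² dξ = 1, integrated from −∞ to ∞.
∫|u|² dξ = A²·(a_0).
Hence A² = 1/[a_0].
Plugging in a_0 = 3.40 yields A = 0.5423.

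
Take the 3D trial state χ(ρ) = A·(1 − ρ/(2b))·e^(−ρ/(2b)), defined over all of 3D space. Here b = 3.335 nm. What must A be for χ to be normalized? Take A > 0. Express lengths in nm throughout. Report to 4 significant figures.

The normalization condition is ∫|χ|² 4πρ² dρ = 1 from 0 to ∞.
(Spherical symmetry: dV = 4πρ² dρ.)
With χ = A·(1 − ρ/(2b))·e^(−ρ/(2b)), the integral evaluates to A²·[8·π·b^3].
Setting this equal to 1 gives A² = 1/(8·π·b^3).
Substituting b = 3.335 gives A² = 0.0010727, so A = 0.032752.

A ≈ 0.03275 nm^(-3/2)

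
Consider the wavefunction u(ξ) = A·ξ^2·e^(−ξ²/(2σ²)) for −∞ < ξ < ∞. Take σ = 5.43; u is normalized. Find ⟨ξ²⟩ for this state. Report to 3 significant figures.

⟨ξ^2⟩ ≈ 73.7

The expectation value is the |u|²-weighted average of ξ^2: ∫ ξ^2|u|² dξ.
Using the Gaussian integral ∫_{−∞}^{∞} e^(−αξ²) dξ = √(π/α), the ratio of the moment integral to the normalization integral gives ⟨ξ²⟩ = 5·σ^2/2.
With σ = 5.43, ⟨ξ^2⟩ = 73.71.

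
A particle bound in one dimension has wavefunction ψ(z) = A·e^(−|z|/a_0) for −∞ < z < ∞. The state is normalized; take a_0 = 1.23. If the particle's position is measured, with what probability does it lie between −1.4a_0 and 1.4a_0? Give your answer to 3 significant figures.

P ≈ 0.939

The probability is P = ∫ |ψ|² dz over [−1.4a_0, 1.4a_0].
With A² fixed by ∫|ψ|² = 1, i.e. A² = (a_0)^(−1), substitute and integrate.
Both integrals are even about z = 0, so only the z ≥ 0 halves are needed (the factors of 2 cancel). In terms of u = z/a_0 (A² and the length scale cancel between numerator and denominator), P = [∫_{0}^{1.4} e^(-2·u) du] / [∫_{0}^{∞} e^(-2·u) du].
With ∫ e^(-2·u) du = -e^(-2·u)/2 + C, the region integral is 1/2 - e^(-14/5)/2 and the full one is 1/2.
The result is P = 0.9392.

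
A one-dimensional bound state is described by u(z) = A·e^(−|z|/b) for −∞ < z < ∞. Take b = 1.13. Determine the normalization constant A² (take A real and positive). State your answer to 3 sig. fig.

A^2 ≈ 0.885

We need A² ∫|f|² dz = 1, taking the integral from −∞ to ∞.
With ∫₀^∞ z^0 e^(−αz) dz = 0!/α^1, with u = A·e^(−|z|/b), the integral evaluates to A²·[b].
Hence A² = 1/[b].
With b = 1.13: A² = 0.8850 and A = 0.9407.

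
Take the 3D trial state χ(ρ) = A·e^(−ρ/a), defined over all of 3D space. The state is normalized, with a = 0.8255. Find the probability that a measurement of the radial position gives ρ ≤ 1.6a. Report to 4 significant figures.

P ≈ 0.6201

Integrate the radial probability density 4πρ²|χ|² over ρ ≤ 1.6a.
Normalization gives A² = 1/(π·a^3).
In terms of u = ρ/a (A², 4π and the length scale all cancel between numerator and denominator), P = [∫_{0}^{1.6} u^2·e^(-2·u) du] / [∫_{0}^{∞} u^2·e^(-2·u) du].
An antiderivative of u^2·e^(-2·u) is -(2·u^2 + 2·u + 1)·e^(-2·u)/4; evaluating from 0 to 1.6 gives 1/4 - 233·e^(-16/5)/100, while the full integral is 1/4.
The region integral divided by the full integral gives P = 0.62010.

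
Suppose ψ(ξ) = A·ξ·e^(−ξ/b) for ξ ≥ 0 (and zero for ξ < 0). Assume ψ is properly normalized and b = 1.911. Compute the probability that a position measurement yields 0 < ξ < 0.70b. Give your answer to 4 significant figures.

The probability is P = ∫ |ψ|² dξ over [0, 0.70b].
The normalization integral ∫|ψ|²dξ over the whole domain equals b^3/4·A², and A² cancels in the ratio.
Substituting u = ξ/b, A² and the length scale cancel in the ratio: P = ∫_{0}^{0.70} u^2·e^(-2·u) du / ∫_{0}^{∞} u^2·e^(-2·u) du.
With ∫ u^2·e^(-2·u) du = -(2·u^2 + 2·u + 1)·e^(-2·u)/4 + C, the region integral is 1/4 - 169·e^(-7/5)/200 and the full one is 1/4.
This works out to P = 0.16650.

P ≈ 0.1665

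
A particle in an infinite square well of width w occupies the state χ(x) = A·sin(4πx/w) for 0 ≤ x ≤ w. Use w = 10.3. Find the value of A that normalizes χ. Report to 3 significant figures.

We need A² ∫|f|² dx = 1, taking the integral from 0 to w.
Using sin²θ = (1 − cos 2θ)/2, ∫|χ|² dx = A²·(w/2).
With w = 10.3: A² = 0.1942 and A = 0.4407.

A ≈ 0.441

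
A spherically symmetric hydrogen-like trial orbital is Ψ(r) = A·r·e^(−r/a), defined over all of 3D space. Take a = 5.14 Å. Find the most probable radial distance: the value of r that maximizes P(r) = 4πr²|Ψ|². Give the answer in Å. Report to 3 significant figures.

r ≈ 10.3 Å

The maximum of P(r) = 4πr²|Ψ|² occurs where its derivative vanishes.
This gives r = 2·a.
With a = 5.14, the most probable radial distance is 10.28 Å.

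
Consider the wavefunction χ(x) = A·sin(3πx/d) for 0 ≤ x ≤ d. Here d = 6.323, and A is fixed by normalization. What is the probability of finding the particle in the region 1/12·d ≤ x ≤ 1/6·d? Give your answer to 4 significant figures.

|χ|² is the probability density, so P = ∫_{1/12·d}^{1/6·d} |χ|² dx.
With A² fixed by ∫|χ|² = 1, i.e. A² = (d/2)^(−1), substitute and integrate.
Substituting u = x/d, A² and the length scale cancel in the ratio: P = ∫_{1/12}^{1/6} sin(3·π·u)^2 du / ∫_{0}^{1} sin(3·π·u)^2 du.
An antiderivative of sin(3·π·u)^2 is u/2 - sin(6·π·u)/(12·π); evaluating from 1/12 to 1/6 gives 1/(12·π) + 1/24, while the full integral is 1/2.
Evaluating gives P = (2 + π)/(12·π).

P ≈ 0.1364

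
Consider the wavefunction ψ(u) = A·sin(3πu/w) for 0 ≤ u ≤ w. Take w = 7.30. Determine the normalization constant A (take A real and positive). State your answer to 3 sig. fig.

A ≈ 0.523

Require ∫ |ψ|² du = 1 over the whole domain.
Carrying out the integral gives A² · w/2.
Setting this equal to 1 gives A² = 1/(w/2).
Plugging in w = 7.30 yields A = 0.5234.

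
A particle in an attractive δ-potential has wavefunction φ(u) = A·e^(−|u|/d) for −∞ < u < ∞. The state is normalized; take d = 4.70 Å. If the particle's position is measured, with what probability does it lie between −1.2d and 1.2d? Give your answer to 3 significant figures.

P ≈ 0.909

|φ|² is the probability density, so P = ∫_{−1.2d}^{1.2d} |φ|² du.
Since A² = 1/(d), this is the region integral divided by the full normalization integral.
By symmetry take twice the u ≥ 0 contribution in numerator and denominator; the 2's cancel. Let t = u/d; then A² and the length scale cancel, so P = ∫_{0}^{1.2} e^(-2·t) dt ÷ ∫_{0}^{∞} e^(-2·t) dt.
With ∫ e^(-2·t) dt = -e^(-2·t)/2 + C, the region integral is 1/2 - e^(-12/5)/2 and the full one is 1/2.
This works out to P = 0.9093.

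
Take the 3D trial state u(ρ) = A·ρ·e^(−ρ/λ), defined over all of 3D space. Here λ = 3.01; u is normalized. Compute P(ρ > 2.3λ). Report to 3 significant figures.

P ≈ 0.513

With dV = 4πρ²dρ, the probability is ∫|u|² dV over ρ > 2.3λ.
Normalization gives A² = 1/(3·π·λ^5).
Substituting t = ρ/λ, A², 4π and the length scale all cancel in the ratio: P = ∫_{2.3}^{∞} t^4·e^(-2·t) dt / ∫_{0}^{∞} t^4·e^(-2·t) dt.
An antiderivative of t^4·e^(-2·t) is -(t^4/2 + t^3 + 3·t^2/2 + 3·t/2 + 3/4)·e^(-2·t); evaluating from 2.3 to ∞ gives ≈ 0.38493, while the full integral is 3/4.
This evaluates to P = 0.5132.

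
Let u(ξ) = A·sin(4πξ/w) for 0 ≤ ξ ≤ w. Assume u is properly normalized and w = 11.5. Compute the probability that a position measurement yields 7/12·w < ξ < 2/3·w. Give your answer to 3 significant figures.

P = ∫_{7/12·w}^{2/3·w} |u(ξ)|² dξ.
The normalization integral ∫|u|²dξ over the whole domain equals w/2·A², and A² cancels in the ratio.
Let t = ξ/w; then A² and the length scale cancel, so P = ∫_{7/12}^{2/3} sin(4·π·t)^2 dt ÷ ∫_{0}^{1} sin(4·π·t)^2 dt.
Using ∫ sin(4·π·t)^2 dt = t/2 - sin(4·π·t)·cos(4·π·t)/(8·π), the numerator is √(3)/(16·π) + 1/24 and the denominator is 1/2.
Taking the ratio, P = (√(3)/8 + π/12)/π.

P ≈ 0.152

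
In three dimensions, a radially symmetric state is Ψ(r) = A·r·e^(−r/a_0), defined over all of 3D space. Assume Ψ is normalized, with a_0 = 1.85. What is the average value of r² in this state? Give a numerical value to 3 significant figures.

⟨r²⟩ = ∫ r^2 |Ψ|² 4πr² dr over the full domain.
Using ∫₀^∞ rⁿ e^(−αr) dr = n!/αⁿ⁺¹, evaluating both integrals, ⟨r²⟩ = 15·a_0^2/2.
With a_0 = 1.85, ⟨r^2⟩ = 25.67.

⟨r^2⟩ ≈ 25.7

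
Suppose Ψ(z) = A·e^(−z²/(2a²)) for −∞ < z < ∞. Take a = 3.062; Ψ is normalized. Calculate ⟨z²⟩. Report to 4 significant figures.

⟨z²⟩ = ∫ z^2 |Ψ|² dz over the full domain.
Since the A² factors cancel between numerator and denominator, ⟨z²⟩ = a^2/2.
Putting a = 3.062 gives 4.6879.

⟨z^2⟩ ≈ 4.688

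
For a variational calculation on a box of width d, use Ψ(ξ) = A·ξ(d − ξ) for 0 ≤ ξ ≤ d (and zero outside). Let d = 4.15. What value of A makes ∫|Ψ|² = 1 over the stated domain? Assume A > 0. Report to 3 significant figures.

Normalization requires ∫|Ψ|² dξ = 1, integrated from 0 to d.
Expanding the polynomial and integrating term by term, the integral (without the A² prefactor) comes out to d^5/30.
Hence A² = 1/[d^5/30].
Substituting d = 4.15 gives A² = 0.02437, so A = 0.1561.

A ≈ 0.156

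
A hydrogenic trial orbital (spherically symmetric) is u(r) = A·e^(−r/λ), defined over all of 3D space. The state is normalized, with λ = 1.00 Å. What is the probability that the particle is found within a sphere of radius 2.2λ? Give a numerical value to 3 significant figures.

P ≈ 0.815

Integrate the radial probability density 4πr²|u|² over r ≤ 2.2λ.
The full normalization integral is A²·[π·λ^3] = 1, fixing A².
Substituting t = r/λ, A², 4π and the length scale all cancel in the ratio: P = ∫_{0}^{2.2} t^2·e^(-2·t) dt / ∫_{0}^{∞} t^2·e^(-2·t) dt.
Using ∫ t^2·e^(-2·t) dt = -(2·t^2 + 2·t + 1)·e^(-2·t)/4, the numerator is 1/4 - 377·e^(-22/5)/100 and the denominator is 1/4.
Taking the ratio yields P = 0.8149.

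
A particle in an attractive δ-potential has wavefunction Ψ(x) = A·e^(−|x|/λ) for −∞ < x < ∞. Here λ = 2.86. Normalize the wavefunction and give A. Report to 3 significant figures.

The normalization condition is ∫|Ψ|² dx = 1 from −∞ to ∞.
Using ∫₀^∞ xⁿ e^(−αx) dx = n!/αⁿ⁺¹, the integral (without the A² prefactor) comes out to λ.
Hence A² = 1/[λ].
Substituting λ = 2.86 gives A² = 0.3497, so A = 0.5913.

A ≈ 0.591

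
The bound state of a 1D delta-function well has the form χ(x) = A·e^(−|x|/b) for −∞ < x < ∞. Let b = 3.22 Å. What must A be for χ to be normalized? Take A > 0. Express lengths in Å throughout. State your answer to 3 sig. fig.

A ≈ 0.557 Å^(-1/2)

The normalization condition is ∫|χ|² dx = 1 from −∞ to ∞.
With ∫₀^∞ x^0 e^(−αx) dx = 0!/α^1, ∫|χ|² dx = A²·(b).
Hence A² = 1/[b].
Substituting b = 3.22 gives A² = 0.3106, so A = 0.5573.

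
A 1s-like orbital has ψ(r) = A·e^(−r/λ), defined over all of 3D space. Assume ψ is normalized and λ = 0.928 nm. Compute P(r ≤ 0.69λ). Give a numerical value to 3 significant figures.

With dV = 4πr²dr, the probability is ∫|ψ|² dV over r ≤ 0.69λ.
Normalization gives A² = 1/(π·λ^3).
Let u = r/λ; then A², 4π and the length scale all cancel, so P = ∫_{0}^{0.69} u^2·e^(-2·u) du ÷ ∫_{0}^{∞} u^2·e^(-2·u) du.
An antiderivative of u^2·e^(-2·u) is -(2·u^2 + 2·u + 1)·e^(-2·u)/4; evaluating from 0 to 0.69 gives ≈ 0.040422, while the full integral is 1/4.
This evaluates to P = 0.1617.

P ≈ 0.162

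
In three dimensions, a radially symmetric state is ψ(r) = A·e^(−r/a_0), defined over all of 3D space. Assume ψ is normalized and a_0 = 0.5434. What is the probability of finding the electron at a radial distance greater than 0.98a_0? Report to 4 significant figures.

P ≈ 0.6875

With dV = 4πr²dr, the probability is ∫|ψ|² dV over r > 0.98a_0.
A² is fixed by ∫₀^∞ 4πr²|ψ|² dr = 1, i.e. A² = (π·a_0^3)^(−1).
In terms of u = r/a_0 (A², 4π and the length scale all cancel between numerator and denominator), P = [∫_{0.98}^{∞} u^2·e^(-2·u) du] / [∫_{0}^{∞} u^2·e^(-2·u) du].
An antiderivative of u^2·e^(-2·u) is -(2·u^2 + 2·u + 1)·e^(-2·u)/4; evaluating from 0.98 to ∞ gives 6101·e^(-49/25)/5000, while the full integral is 1/4.
Taking the ratio yields P = 0.68750.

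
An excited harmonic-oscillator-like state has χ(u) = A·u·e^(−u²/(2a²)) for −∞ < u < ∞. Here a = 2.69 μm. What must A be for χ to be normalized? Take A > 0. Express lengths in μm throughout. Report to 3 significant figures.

We need A² ∫|f|² du = 1, taking the integral from −∞ to ∞.
Using the Gaussian integral ∫_{−∞}^{∞} e^(−αu²) du = √(π/α), ∫|χ|² du = A²·(√(π)·a^3/2).
Plugging in a = 2.69 yields A = 0.2408.

A ≈ 0.241 μm^(-3/2)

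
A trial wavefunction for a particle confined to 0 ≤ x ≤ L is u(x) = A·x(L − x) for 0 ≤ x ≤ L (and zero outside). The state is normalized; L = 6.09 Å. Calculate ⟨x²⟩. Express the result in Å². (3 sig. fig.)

⟨x²⟩ = ∫ x^2 |u|² dx over the full domain.
Since the A² factors cancel between numerator and denominator, ⟨x²⟩ = 2·L^2/7.
With L = 6.09, ⟨x^2⟩ = 10.60.

⟨x^2⟩ ≈ 10.6 Å^2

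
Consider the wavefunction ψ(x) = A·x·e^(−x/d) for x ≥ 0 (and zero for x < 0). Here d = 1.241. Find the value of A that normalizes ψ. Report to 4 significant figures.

Require ∫ |ψ|² dx = 1 over the whole domain.
Carrying out the integral gives A² · d^3/4.
With d = 1.241: A² = 2.0929 and A = 1.4467.

A ≈ 1.447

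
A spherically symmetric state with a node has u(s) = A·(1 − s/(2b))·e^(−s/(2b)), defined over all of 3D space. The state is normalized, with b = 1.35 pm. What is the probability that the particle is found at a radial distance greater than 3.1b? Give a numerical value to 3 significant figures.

P = ∫ |u|² 4πs² ds over s > 3.1b.
The full normalization integral is A²·[8·π·b^3] = 1, fixing A².
In terms of t = s/b (A², 4π and the length scale all cancel between numerator and denominator), P = [∫_{3.1}^{∞} t^2·(1 - t/2)^2·e^(-t) dt] / [∫_{0}^{∞} t^2·(1 - t/2)^2·e^(-t) dt].
An antiderivative of t^2·(1 - t/2)^2·e^(-t) is -(t^4/4 + t^2 + 2·t + 2)·e^(-t); evaluating from 3.1 to ∞ gives ≈ 1.8424, while the full integral is 2.
Taking the ratio yields P = 0.9212.

P ≈ 0.921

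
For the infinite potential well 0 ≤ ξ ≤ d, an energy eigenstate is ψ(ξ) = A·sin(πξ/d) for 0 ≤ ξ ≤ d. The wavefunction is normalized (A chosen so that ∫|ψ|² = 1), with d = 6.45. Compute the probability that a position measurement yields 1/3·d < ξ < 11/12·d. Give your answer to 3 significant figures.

|ψ|² is the probability density, so P = ∫_{1/3·d}^{11/12·d} |ψ|² dξ.
The normalization integral ∫|ψ|²dξ over the whole domain equals d/2·A², and A² cancels in the ratio.
Substituting u = ξ/d, A² and the length scale cancel in the ratio: P = ∫_{1/3}^{11/12} sin(π·u)^2 du / ∫_{0}^{1} sin(π·u)^2 du.
Using ∫ sin(π·u)^2 du = u/2 - sin(2·π·u)/(4·π), the numerator is 1/(8·π) + √(3)/(8·π) + 7/24 and the denominator is 1/2.
This works out to P = (3 + 3·√(3) + 7·π)/(12·π).

P ≈ 0.801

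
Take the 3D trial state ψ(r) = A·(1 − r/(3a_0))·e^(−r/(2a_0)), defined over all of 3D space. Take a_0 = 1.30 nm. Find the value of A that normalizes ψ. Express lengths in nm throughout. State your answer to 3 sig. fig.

A ≈ 0.233 nm^(-3/2)

Normalization requires ∫|ψ|² 4πr² dr = 1, integrated from 0 to ∞.
The angular integral contributes 4π, leaving ∫₀^∞ r²|ψ|² dr.
Carrying out the integral gives A² · 8·π·a_0^3/3.
So A² = (8·π·a_0^3/3)^(−1).
With a_0 = 1.30: A² = 0.05433 and A = 0.2331.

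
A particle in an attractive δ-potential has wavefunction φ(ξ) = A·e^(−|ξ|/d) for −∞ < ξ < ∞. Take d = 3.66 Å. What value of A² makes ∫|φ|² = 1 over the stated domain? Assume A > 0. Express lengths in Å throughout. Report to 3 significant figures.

The normalization condition is ∫|φ|² dξ = 1 from −∞ to ∞.
Using ∫₀^∞ ξⁿ e^(−αξ) dξ = n!/αⁿ⁺¹, the integral (without the A² prefactor) comes out to d.
Setting this equal to 1 gives A² = 1/(d).
Substituting d = 3.66 gives A² = 0.2732, so A = 0.5227.

A^2 ≈ 0.273 Å^(-1)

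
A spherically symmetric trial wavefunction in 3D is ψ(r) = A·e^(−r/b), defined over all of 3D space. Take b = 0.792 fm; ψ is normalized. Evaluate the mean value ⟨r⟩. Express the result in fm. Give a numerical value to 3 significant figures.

⟨r⟩ ≈ 1.19 fm

By definition ⟨r⟩ = ∫ r |ψ(r)|² 4πr² dr.
Recall ∫₀^∞ r^m e^(−r/β) dr = m!·β^(m+1), evaluating both integrals, ⟨r⟩ = 3·b/2.
Putting b = 0.792 gives 1.188.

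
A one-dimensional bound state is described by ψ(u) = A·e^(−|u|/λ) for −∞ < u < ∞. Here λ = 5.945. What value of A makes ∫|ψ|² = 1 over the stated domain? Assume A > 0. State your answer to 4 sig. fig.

A ≈ 0.4101

We need A² ∫|f|² du = 1, taking the integral from −∞ to ∞.
With ∫₀^∞ u^0 e^(−αu) du = 0!/α^1, the integral (without the A² prefactor) comes out to λ.
So A² = (λ)^(−1).
Substituting λ = 5.945 gives A² = 0.16821, so A = 0.41013.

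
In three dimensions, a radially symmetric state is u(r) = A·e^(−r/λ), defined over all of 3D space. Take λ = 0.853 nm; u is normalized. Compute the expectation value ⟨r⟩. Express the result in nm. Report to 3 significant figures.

⟨r⟩ ≈ 1.28 nm

The expectation value is the |u|²-weighted average of r: ∫ r|u|² 4πr² dr.
The ratio of the moment integral to the normalization integral gives ⟨r⟩ = 3·λ/2.
With λ = 0.853, ⟨r⟩ = 1.280.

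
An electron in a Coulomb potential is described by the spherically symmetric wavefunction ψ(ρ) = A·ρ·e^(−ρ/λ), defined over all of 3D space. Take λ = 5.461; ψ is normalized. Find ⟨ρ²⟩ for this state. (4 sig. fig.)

By definition ⟨ρ²⟩ = ∫ ρ^2 |ψ(ρ)|² 4πρ² dρ.
Recall ∫₀^∞ ρ^m e^(−ρ/β) dρ = m!·β^(m+1), evaluating both integrals, ⟨ρ²⟩ = 15·λ^2/2.
Putting λ = 5.461 gives 223.67.

⟨ρ^2⟩ ≈ 223.7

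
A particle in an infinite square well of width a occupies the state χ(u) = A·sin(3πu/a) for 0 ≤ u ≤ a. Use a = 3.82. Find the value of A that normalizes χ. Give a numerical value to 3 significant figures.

A ≈ 0.724

Require ∫ |χ|² du = 1 over the whole domain.
Using sin²θ = (1 − cos 2θ)/2, carrying out the integral gives A² · a/2.
Setting this equal to 1 gives A² = 1/(a/2).
Substituting a = 3.82 gives A² = 0.5236, so A = 0.7236.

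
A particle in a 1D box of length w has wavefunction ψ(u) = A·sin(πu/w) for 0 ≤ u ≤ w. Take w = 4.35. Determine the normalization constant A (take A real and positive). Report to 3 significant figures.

The normalization condition is ∫|ψ|² du = 1 from 0 to w.
With ψ = A·sin(πu/w), the integral evaluates to A²·[w/2].
With w = 4.35: A² = 0.4598 and A = 0.6781.

A ≈ 0.678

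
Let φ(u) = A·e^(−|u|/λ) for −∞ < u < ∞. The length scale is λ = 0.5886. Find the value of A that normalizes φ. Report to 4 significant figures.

A ≈ 1.303

Require ∫ |φ|² du = 1 over the whole domain.
With ∫₀^∞ u^0 e^(−αu) du = 0!/α^1, with φ = A·e^(−|u|/λ), the integral evaluates to A²·[λ].
Plugging in λ = 0.5886 yields A = 1.3034.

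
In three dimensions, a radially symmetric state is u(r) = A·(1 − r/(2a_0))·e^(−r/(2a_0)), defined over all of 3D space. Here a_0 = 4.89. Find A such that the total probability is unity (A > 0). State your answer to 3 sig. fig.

Normalization requires ∫|u|² 4πr² dr = 1, integrated from 0 to ∞.
In 3D with spherical symmetry the volume element is 4πr² dr.
With u = A·(1 − r/(2a_0))·e^(−r/(2a_0)), the integral evaluates to A²·[8·π·a_0^3].
So A² = (8·π·a_0^3)^(−1).
With a_0 = 4.89: A² = 0.0003403 and A = 0.01845.

A ≈ 0.0184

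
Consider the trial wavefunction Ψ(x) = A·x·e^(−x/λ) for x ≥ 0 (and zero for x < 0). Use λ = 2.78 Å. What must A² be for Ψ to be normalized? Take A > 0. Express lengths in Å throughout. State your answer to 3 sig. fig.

A^2 ≈ 0.186 Å^(-3)

Require ∫ |Ψ|² dx = 1 over the whole domain.
With ∫₀^∞ x^2 e^(−αx) dx = 2!/α^3, ∫|Ψ|² dx = A²·(λ^3/4).
With λ = 2.78: A² = 0.1862 and A = 0.4315.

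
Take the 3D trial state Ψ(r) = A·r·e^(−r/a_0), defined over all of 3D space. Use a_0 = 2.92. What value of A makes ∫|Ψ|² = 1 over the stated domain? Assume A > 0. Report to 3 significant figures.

A ≈ 0.0224

We need A² ∫|f|² 4πr² dr = 1, taking the integral from 0 to ∞.
(Spherical symmetry: dV = 4πr² dr.)
Carrying out the integral gives A² · 3·π·a_0^5.
So A² = (3·π·a_0^5)^(−1).
Substituting a_0 = 2.92 gives A² = 0.0004998, so A = 0.02236.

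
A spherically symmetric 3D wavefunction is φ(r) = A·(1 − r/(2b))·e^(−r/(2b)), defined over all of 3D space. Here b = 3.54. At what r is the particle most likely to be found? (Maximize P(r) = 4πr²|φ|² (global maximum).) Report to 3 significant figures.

Set d/dr [P(r) = 4πr²|φ|²] = 0 and solve for r > 0.
This gives r = b·(√(5) + 3).
With b = 3.54, the most probable radial distance is 18.54.

r ≈ 18.5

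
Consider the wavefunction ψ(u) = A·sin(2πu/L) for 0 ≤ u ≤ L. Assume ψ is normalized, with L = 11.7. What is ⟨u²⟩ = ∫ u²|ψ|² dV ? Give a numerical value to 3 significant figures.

⟨u²⟩ = ∫ u^2 |ψ|² du over the full domain.
Using sin²θ = (1 − cos 2θ)/2, evaluating both integrals, ⟨u²⟩ = -L^2/(8·π^2) + L^2/3.
Putting L = 11.7 gives 43.90.

⟨u^2⟩ ≈ 43.9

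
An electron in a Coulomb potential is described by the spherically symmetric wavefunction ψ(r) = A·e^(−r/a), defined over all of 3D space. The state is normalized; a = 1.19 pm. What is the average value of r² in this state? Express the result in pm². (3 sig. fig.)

⟨r^2⟩ ≈ 4.25 pm^2

⟨r²⟩ = ∫ r^2 |ψ|² 4πr² dr over the full domain.
Recall ∫₀^∞ r^m e^(−r/β) dr = m!·β^(m+1), evaluating both integrals, ⟨r²⟩ = 3·a^2.
Putting a = 1.19 gives 4.248.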